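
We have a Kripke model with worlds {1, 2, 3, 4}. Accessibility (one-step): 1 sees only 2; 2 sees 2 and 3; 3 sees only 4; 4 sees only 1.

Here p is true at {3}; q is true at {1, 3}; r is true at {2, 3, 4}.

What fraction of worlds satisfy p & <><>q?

1: p is F, <><>q is T. ✗
2: p is F, <><>q is T. ✗
3: p is T, <><>q is T. ✓
4: p is F, <><>q is F. ✗
That's 1 of 4 worlds, so 1/4.

1/4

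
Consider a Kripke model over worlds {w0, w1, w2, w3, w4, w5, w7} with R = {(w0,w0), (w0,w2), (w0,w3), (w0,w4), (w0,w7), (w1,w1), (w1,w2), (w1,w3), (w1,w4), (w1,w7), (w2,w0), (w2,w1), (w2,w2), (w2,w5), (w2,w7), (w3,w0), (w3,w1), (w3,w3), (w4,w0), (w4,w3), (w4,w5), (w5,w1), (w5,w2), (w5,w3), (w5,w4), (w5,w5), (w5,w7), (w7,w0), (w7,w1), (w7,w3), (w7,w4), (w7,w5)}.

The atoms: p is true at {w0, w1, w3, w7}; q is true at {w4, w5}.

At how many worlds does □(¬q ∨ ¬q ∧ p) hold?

w0: successors {w0, w2, w3, w4, w7}; ¬q ∨ ¬q ∧ p there: w0:T, w2:T, w3:T, w4:F, w7:T. ✗
w1: successors {w1, w2, w3, w4, w7}; ¬q ∨ ¬q ∧ p there: w1:T, w2:T, w3:T, w4:F, w7:T. ✗
w2: successors {w0, w1, w2, w5, w7}; ¬q ∨ ¬q ∧ p there: w0:T, w1:T, w2:T, w5:F, w7:T. ✗
w3: successors {w0, w1, w3}; ¬q ∨ ¬q ∧ p there: w0:T, w1:T, w3:T. ✓
w4: successors {w0, w3, w5}; ¬q ∨ ¬q ∧ p there: w0:T, w3:T, w5:F. ✗
w5: successors {w1, w2, w3, w4, w5, w7}; ¬q ∨ ¬q ∧ p there: w1:T, w2:T, w3:T, w4:F, w5:F, w7:T. ✗
w7: successors {w0, w1, w3, w4, w5}; ¬q ∨ ¬q ∧ p there: w0:T, w1:T, w3:T, w4:F, w5:F. ✗
Satisfying worlds: {w3}.

1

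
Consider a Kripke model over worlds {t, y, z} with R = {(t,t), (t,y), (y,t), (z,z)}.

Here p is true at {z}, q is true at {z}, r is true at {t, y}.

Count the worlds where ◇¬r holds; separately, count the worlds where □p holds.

For ◇¬r:
t: successors {t, y}; ¬r there: t:F, y:F. ✗
y: successors {t}; ¬r there: t:F. ✗
z: successors {z}; ¬r there: z:T. ✓
— 1 world.
For □p:
t: successors {t, y}; p there: t:F, y:F. ✗
y: successors {t}; p there: t:F. ✗
z: successors {z}; p there: z:T. ✓
— 1 world.

1 and 1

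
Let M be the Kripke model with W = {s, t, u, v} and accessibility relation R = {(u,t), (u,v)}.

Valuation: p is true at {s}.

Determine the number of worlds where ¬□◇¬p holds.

1

s: □◇¬p is T. ✗
t: □◇¬p is T. ✗
u: □◇¬p is F. ✓
v: □◇¬p is T. ✗
Satisfying worlds: {u}.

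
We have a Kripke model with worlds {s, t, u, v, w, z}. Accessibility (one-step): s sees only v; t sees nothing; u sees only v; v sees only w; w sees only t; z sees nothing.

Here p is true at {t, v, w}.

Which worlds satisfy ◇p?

s: successors {v}; p there: v:T. ✓
t: no successors, so ◇p fails. ✗
u: successors {v}; p there: v:T. ✓
v: successors {w}; p there: w:T. ✓
w: successors {t}; p there: t:T. ✓
z: no successors, so ◇p fails. ✗

{s, u, v, w}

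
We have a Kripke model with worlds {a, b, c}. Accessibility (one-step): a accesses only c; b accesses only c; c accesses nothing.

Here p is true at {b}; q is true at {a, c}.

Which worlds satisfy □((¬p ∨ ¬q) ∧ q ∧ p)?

{c}

a: successors {c}; (¬p ∨ ¬q) ∧ q ∧ p there: c:F. ✗
b: successors {c}; (¬p ∨ ¬q) ∧ q ∧ p there: c:F. ✗
c: no successors, so □((¬p ∨ ¬q) ∧ q ∧ p) holds vacuously. ✓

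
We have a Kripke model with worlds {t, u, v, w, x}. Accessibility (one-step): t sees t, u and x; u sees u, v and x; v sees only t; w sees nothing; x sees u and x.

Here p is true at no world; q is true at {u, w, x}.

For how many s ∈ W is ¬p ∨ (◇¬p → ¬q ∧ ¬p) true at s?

t: ¬p is T, ◇¬p → ¬q ∧ ¬p is T. ✓
u: ¬p is T, ◇¬p → ¬q ∧ ¬p is F. ✓
v: ¬p is T, ◇¬p → ¬q ∧ ¬p is T. ✓
w: ¬p is T, ◇¬p → ¬q ∧ ¬p is T. ✓
x: ¬p is T, ◇¬p → ¬q ∧ ¬p is F. ✓
Satisfying worlds: {t, u, v, w, x}.

5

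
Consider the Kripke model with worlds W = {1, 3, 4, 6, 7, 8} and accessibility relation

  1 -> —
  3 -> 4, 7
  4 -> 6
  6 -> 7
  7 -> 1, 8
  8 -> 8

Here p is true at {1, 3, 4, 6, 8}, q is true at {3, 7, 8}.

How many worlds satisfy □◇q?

4

1: no successors, so □◇q holds vacuously. ✓
3: successors {4, 7}; ◇q there: 4:F, 7:T. ✗
4: successors {6}; ◇q there: 6:T. ✓
6: successors {7}; ◇q there: 7:T. ✓
7: successors {1, 8}; ◇q there: 1:F, 8:T. ✗
8: successors {8}; ◇q there: 8:T. ✓
Satisfying worlds: {1, 4, 6, 8}.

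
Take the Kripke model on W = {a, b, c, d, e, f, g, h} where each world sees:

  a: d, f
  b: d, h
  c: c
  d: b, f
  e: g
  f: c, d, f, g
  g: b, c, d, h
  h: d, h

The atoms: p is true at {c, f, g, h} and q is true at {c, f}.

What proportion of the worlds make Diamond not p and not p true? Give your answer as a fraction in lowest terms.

3/8

a: Diamond not p is T, not p is T. ✓
b: Diamond not p is T, not p is T. ✓
c: Diamond not p is F, not p is F. ✗
d: Diamond not p is T, not p is T. ✓
e: Diamond not p is F, not p is T. ✗
f: Diamond not p is T, not p is F. ✗
g: Diamond not p is T, not p is F. ✗
h: Diamond not p is T, not p is F. ✗
That's 3 of 8 worlds, so 3/8.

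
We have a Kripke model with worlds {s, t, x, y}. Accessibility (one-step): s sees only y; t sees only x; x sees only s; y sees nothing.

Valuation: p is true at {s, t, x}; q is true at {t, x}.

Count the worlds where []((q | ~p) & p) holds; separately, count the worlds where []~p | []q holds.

For []((q | ~p) & p):
s: successors {y}; (q | ~p) & p there: y:F. ✗
t: successors {x}; (q | ~p) & p there: x:T. ✓
x: successors {s}; (q | ~p) & p there: s:F. ✗
y: no successors, so []((q | ~p) & p) holds vacuously. ✓
— 2 worlds.
For []~p | []q:
s: []~p is T, []q is F. ✓
t: []~p is F, []q is T. ✓
x: []~p is F, []q is F. ✗
y: []~p is T, []q is T. ✓
— 3 worlds.

2 and 3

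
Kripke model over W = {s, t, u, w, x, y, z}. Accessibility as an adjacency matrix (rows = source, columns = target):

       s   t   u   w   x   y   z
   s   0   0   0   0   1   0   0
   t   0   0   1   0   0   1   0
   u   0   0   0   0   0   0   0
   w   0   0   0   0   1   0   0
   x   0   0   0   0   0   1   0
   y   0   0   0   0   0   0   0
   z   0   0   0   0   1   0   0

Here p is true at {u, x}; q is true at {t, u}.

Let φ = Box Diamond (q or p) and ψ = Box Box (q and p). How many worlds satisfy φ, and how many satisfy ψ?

For Box Diamond (q or p):
s: successors {x}; Diamond (q or p) there: x:F. ✗
t: successors {u, y}; Diamond (q or p) there: u:F, y:F. ✗
u: no successors, so Box Diamond (q or p) holds vacuously. ✓
w: successors {x}; Diamond (q or p) there: x:F. ✗
x: successors {y}; Diamond (q or p) there: y:F. ✗
y: no successors, so Box Diamond (q or p) holds vacuously. ✓
z: successors {x}; Diamond (q or p) there: x:F. ✗
— 2 worlds.
For Box Box (q and p):
s: successors {x}; Box (q and p) there: x:F. ✗
t: successors {u, y}; Box (q and p) there: u:T, y:T. ✓
u: no successors, so Box Box (q and p) holds vacuously. ✓
w: successors {x}; Box (q and p) there: x:F. ✗
x: successors {y}; Box (q and p) there: y:T. ✓
y: no successors, so Box Box (q and p) holds vacuously. ✓
z: successors {x}; Box (q and p) there: x:F. ✗
— 4 worlds.

2 and 4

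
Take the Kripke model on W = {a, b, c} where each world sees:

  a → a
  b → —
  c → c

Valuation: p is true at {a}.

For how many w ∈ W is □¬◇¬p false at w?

1

a: successors {a}; ¬◇¬p there: a:T. ✓
b: no successors, so □¬◇¬p holds vacuously. ✓
c: successors {c}; ¬◇¬p there: c:F. ✗
Satisfying worlds: {a, b}.
So □¬◇¬p fails at the other 1 world.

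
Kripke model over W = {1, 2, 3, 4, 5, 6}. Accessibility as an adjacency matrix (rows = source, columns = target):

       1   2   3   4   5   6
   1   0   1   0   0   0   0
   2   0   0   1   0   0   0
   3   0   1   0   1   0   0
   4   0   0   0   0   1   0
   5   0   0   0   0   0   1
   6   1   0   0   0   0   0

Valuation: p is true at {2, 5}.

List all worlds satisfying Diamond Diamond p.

{2, 3, 6}

1: successors {2}; Diamond p there: 2:F. ✗
2: successors {3}; Diamond p there: 3:T. ✓
3: successors {2, 4}; Diamond p there: 2:F, 4:T. ✓
4: successors {5}; Diamond p there: 5:F. ✗
5: successors {6}; Diamond p there: 6:F. ✗
6: successors {1}; Diamond p there: 1:T. ✓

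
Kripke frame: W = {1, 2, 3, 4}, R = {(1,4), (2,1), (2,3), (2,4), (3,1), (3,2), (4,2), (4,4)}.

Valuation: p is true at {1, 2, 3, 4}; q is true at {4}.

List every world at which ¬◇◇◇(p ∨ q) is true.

1: ◇◇◇(p ∨ q) is T. ✗
2: ◇◇◇(p ∨ q) is T. ✗
3: ◇◇◇(p ∨ q) is T. ✗
4: ◇◇◇(p ∨ q) is T. ✗

∅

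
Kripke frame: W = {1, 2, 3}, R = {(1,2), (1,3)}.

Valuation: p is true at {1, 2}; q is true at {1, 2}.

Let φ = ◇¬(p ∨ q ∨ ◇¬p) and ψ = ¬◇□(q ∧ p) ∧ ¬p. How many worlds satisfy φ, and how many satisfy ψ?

For ◇¬(p ∨ q ∨ ◇¬p):
1: successors {2, 3}; ¬(p ∨ q ∨ ◇¬p) there: 2:F, 3:T. ✓
2: no successors, so ◇¬(p ∨ q ∨ ◇¬p) fails. ✗
3: no successors, so ◇¬(p ∨ q ∨ ◇¬p) fails. ✗
— 1 world.
For ¬◇□(q ∧ p) ∧ ¬p:
1: ¬◇□(q ∧ p) is F, ¬p is F. ✗
2: ¬◇□(q ∧ p) is T, ¬p is F. ✗
3: ¬◇□(q ∧ p) is T, ¬p is T. ✓
— 1 world.

1 and 1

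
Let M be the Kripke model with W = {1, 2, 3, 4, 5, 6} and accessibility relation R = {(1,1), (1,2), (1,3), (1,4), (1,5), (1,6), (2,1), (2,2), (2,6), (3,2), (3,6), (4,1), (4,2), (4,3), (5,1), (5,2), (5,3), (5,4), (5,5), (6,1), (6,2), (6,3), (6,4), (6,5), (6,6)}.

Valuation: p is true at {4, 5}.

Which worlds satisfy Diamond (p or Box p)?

{1, 5, 6}

1: successors {1, 2, 3, 4, 5, 6}; p or Box p there: 1:F, 2:F, 3:F, 4:T, 5:T, 6:F. ✓
2: successors {1, 2, 6}; p or Box p there: 1:F, 2:F, 6:F. ✗
3: successors {2, 6}; p or Box p there: 2:F, 6:F. ✗
4: successors {1, 2, 3}; p or Box p there: 1:F, 2:F, 3:F. ✗
5: successors {1, 2, 3, 4, 5}; p or Box p there: 1:F, 2:F, 3:F, 4:T, 5:T. ✓
6: successors {1, 2, 3, 4, 5, 6}; p or Box p there: 1:F, 2:F, 3:F, 4:T, 5:T, 6:F. ✓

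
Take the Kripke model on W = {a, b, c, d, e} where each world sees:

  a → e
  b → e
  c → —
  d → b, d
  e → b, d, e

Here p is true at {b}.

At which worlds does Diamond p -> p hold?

a: Diamond p is F, p is F. ✓
b: Diamond p is F, p is T. ✓
c: Diamond p is F, p is F. ✓
d: Diamond p is T, p is F. ✗
e: Diamond p is T, p is F. ✗

{a, b, c}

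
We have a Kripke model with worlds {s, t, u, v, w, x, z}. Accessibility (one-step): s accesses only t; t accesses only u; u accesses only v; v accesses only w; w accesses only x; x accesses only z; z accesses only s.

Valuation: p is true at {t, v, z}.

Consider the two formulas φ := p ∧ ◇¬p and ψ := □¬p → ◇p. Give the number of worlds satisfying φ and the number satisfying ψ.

For p ∧ ◇¬p:
s: p is F, ◇¬p is F. ✗
t: p is T, ◇¬p is T. ✓
u: p is F, ◇¬p is F. ✗
v: p is T, ◇¬p is T. ✓
w: p is F, ◇¬p is T. ✗
x: p is F, ◇¬p is F. ✗
z: p is T, ◇¬p is T. ✓
— 3 worlds.
For □¬p → ◇p:
s: □¬p is F, ◇p is T. ✓
t: □¬p is T, ◇p is F. ✗
u: □¬p is F, ◇p is T. ✓
v: □¬p is T, ◇p is F. ✗
w: □¬p is T, ◇p is F. ✗
x: □¬p is F, ◇p is T. ✓
z: □¬p is T, ◇p is F. ✗
— 3 worlds.

3 and 3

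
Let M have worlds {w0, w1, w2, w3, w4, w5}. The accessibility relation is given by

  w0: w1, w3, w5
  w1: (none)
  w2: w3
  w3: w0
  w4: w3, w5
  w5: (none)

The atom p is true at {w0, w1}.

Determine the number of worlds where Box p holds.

w0: successors {w1, w3, w5}; p there: w1:T, w3:F, w5:F. ✗
w1: no successors, so Box p holds vacuously. ✓
w2: successors {w3}; p there: w3:F. ✗
w3: successors {w0}; p there: w0:T. ✓
w4: successors {w3, w5}; p there: w3:F, w5:F. ✗
w5: no successors, so Box p holds vacuously. ✓
Satisfying worlds: {w1, w3, w5}.

3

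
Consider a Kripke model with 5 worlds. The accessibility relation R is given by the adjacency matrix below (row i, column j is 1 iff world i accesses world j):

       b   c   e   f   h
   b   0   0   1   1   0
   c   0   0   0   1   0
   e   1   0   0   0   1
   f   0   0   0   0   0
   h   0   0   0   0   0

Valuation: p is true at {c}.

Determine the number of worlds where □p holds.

b: successors {e, f}; p there: e:F, f:F. ✗
c: successors {f}; p there: f:F. ✗
e: successors {b, h}; p there: b:F, h:F. ✗
f: no successors, so □p holds vacuously. ✓
h: no successors, so □p holds vacuously. ✓
Satisfying worlds: {f, h}.

2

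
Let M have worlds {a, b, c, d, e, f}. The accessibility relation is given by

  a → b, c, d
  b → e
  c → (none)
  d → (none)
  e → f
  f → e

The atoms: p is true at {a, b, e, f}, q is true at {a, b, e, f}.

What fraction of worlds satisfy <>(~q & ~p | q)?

a: successors {b, c, d}; ~q & ~p | q there: b:T, c:T, d:T. ✓
b: successors {e}; ~q & ~p | q there: e:T. ✓
c: no successors, so <>(~q & ~p | q) fails. ✗
d: no successors, so <>(~q & ~p | q) fails. ✗
e: successors {f}; ~q & ~p | q there: f:T. ✓
f: successors {e}; ~q & ~p | q there: e:T. ✓
That's 4 of 6 worlds, so 4/6 = 2/3.

2/3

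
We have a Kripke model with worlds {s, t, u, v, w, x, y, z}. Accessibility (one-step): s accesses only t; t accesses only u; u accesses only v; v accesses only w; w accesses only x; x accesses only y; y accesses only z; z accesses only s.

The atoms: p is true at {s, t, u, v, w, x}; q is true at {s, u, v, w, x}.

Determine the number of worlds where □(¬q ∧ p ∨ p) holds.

6

s: successors {t}; ¬q ∧ p ∨ p there: t:T. ✓
t: successors {u}; ¬q ∧ p ∨ p there: u:T. ✓
u: successors {v}; ¬q ∧ p ∨ p there: v:T. ✓
v: successors {w}; ¬q ∧ p ∨ p there: w:T. ✓
w: successors {x}; ¬q ∧ p ∨ p there: x:T. ✓
x: successors {y}; ¬q ∧ p ∨ p there: y:F. ✗
y: successors {z}; ¬q ∧ p ∨ p there: z:F. ✗
z: successors {s}; ¬q ∧ p ∨ p there: s:T. ✓
Satisfying worlds: {s, t, u, v, w, z}.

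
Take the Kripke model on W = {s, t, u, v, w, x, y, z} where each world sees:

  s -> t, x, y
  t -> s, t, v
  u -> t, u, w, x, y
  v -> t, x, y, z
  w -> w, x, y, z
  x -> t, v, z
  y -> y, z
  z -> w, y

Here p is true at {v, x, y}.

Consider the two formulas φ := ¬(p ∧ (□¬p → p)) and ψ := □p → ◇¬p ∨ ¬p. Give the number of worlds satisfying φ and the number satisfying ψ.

For ¬(p ∧ (□¬p → p)):
s: p ∧ (□¬p → p) is F. ✓
t: p ∧ (□¬p → p) is F. ✓
u: p ∧ (□¬p → p) is F. ✓
v: p ∧ (□¬p → p) is T. ✗
w: p ∧ (□¬p → p) is F. ✓
x: p ∧ (□¬p → p) is T. ✗
y: p ∧ (□¬p → p) is T. ✗
z: p ∧ (□¬p → p) is F. ✓
— 5 worlds.
For □p → ◇¬p ∨ ¬p:
s: □p is F, ◇¬p ∨ ¬p is T. ✓
t: □p is F, ◇¬p ∨ ¬p is T. ✓
u: □p is F, ◇¬p ∨ ¬p is T. ✓
v: □p is F, ◇¬p ∨ ¬p is T. ✓
w: □p is F, ◇¬p ∨ ¬p is T. ✓
x: □p is F, ◇¬p ∨ ¬p is T. ✓
y: □p is F, ◇¬p ∨ ¬p is T. ✓
z: □p is F, ◇¬p ∨ ¬p is T. ✓
— 8 worlds.

5 and 8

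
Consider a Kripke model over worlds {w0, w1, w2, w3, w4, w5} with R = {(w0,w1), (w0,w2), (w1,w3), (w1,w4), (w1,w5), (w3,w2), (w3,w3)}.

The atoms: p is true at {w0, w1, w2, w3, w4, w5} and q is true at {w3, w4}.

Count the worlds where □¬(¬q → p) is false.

w0: successors {w1, w2}; ¬(¬q → p) there: w1:F, w2:F. ✗
w1: successors {w3, w4, w5}; ¬(¬q → p) there: w3:F, w4:F, w5:F. ✗
w2: no successors, so □¬(¬q → p) holds vacuously. ✓
w3: successors {w2, w3}; ¬(¬q → p) there: w2:F, w3:F. ✗
w4: no successors, so □¬(¬q → p) holds vacuously. ✓
w5: no successors, so □¬(¬q → p) holds vacuously. ✓
Satisfying worlds: {w2, w4, w5}.
So □¬(¬q → p) fails at the other 3 worlds.

3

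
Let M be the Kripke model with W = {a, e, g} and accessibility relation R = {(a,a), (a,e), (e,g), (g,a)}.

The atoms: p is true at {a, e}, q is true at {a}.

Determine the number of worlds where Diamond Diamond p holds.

a: successors {a, e}; Diamond p there: a:T, e:F. ✓
e: successors {g}; Diamond p there: g:T. ✓
g: successors {a}; Diamond p there: a:T. ✓
Satisfying worlds: {a, e, g}.

3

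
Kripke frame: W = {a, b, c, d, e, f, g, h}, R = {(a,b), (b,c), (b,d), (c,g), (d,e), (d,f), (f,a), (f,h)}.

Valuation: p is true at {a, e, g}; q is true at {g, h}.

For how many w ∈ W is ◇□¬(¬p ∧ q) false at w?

a: successors {b}; □¬(¬p ∧ q) there: b:T. ✓
b: successors {c, d}; □¬(¬p ∧ q) there: c:T, d:T. ✓
c: successors {g}; □¬(¬p ∧ q) there: g:T. ✓
d: successors {e, f}; □¬(¬p ∧ q) there: e:T, f:F. ✓
e: no successors, so ◇□¬(¬p ∧ q) fails. ✗
f: successors {a, h}; □¬(¬p ∧ q) there: a:T, h:T. ✓
g: no successors, so ◇□¬(¬p ∧ q) fails. ✗
h: no successors, so ◇□¬(¬p ∧ q) fails. ✗
Satisfying worlds: {a, b, c, d, f}.
So ◇□¬(¬p ∧ q) fails at the other 3 worlds.

3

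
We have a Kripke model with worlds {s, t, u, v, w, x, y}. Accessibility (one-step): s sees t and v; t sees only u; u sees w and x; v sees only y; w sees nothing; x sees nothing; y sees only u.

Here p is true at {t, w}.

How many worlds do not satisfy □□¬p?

s: successors {t, v}; □¬p there: t:T, v:T. ✓
t: successors {u}; □¬p there: u:F. ✗
u: successors {w, x}; □¬p there: w:T, x:T. ✓
v: successors {y}; □¬p there: y:T. ✓
w: no successors, so □□¬p holds vacuously. ✓
x: no successors, so □□¬p holds vacuously. ✓
y: successors {u}; □¬p there: u:F. ✗
Satisfying worlds: {s, u, v, w, x}.
So □□¬p fails at the other 2 worlds.

2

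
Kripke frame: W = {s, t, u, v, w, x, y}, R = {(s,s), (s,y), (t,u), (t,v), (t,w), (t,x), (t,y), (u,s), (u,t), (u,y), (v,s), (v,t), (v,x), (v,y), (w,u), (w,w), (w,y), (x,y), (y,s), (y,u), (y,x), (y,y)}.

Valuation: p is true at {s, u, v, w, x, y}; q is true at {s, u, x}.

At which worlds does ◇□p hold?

{s, t, u, v, w, x, y}

s: successors {s, y}; □p there: s:T, y:T. ✓
t: successors {u, v, w, x, y}; □p there: u:F, v:F, w:T, x:T, y:T. ✓
u: successors {s, t, y}; □p there: s:T, t:T, y:T. ✓
v: successors {s, t, x, y}; □p there: s:T, t:T, x:T, y:T. ✓
w: successors {u, w, y}; □p there: u:F, w:T, y:T. ✓
x: successors {y}; □p there: y:T. ✓
y: successors {s, u, x, y}; □p there: s:T, u:F, x:T, y:T. ✓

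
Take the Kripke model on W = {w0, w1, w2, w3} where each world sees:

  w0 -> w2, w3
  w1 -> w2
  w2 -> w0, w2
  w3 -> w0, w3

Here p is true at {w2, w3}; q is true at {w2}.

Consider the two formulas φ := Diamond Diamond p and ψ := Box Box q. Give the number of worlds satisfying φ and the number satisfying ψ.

4 and 0

For Diamond Diamond p:
w0: successors {w2, w3}; Diamond p there: w2:T, w3:T. ✓
w1: successors {w2}; Diamond p there: w2:T. ✓
w2: successors {w0, w2}; Diamond p there: w0:T, w2:T. ✓
w3: successors {w0, w3}; Diamond p there: w0:T, w3:T. ✓
— 4 worlds.
For Box Box q:
w0: successors {w2, w3}; Box q there: w2:F, w3:F. ✗
w1: successors {w2}; Box q there: w2:F. ✗
w2: successors {w0, w2}; Box q there: w0:F, w2:F. ✗
w3: successors {w0, w3}; Box q there: w0:F, w3:F. ✗
— 0 worlds.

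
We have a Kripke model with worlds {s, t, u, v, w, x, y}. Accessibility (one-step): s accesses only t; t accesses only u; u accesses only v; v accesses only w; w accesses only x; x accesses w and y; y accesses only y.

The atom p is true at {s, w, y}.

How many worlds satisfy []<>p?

s: successors {t}; <>p there: t:F. ✗
t: successors {u}; <>p there: u:F. ✗
u: successors {v}; <>p there: v:T. ✓
v: successors {w}; <>p there: w:F. ✗
w: successors {x}; <>p there: x:T. ✓
x: successors {w, y}; <>p there: w:F, y:T. ✗
y: successors {y}; <>p there: y:T. ✓
Satisfying worlds: {u, w, y}.

3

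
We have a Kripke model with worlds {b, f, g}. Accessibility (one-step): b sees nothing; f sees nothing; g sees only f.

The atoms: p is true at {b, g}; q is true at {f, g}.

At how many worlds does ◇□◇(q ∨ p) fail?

b: no successors, so ◇□◇(q ∨ p) fails. ✗
f: no successors, so ◇□◇(q ∨ p) fails. ✗
g: successors {f}; □◇(q ∨ p) there: f:T. ✓
Satisfying worlds: {g}.
So ◇□◇(q ∨ p) fails at the other 2 worlds.

2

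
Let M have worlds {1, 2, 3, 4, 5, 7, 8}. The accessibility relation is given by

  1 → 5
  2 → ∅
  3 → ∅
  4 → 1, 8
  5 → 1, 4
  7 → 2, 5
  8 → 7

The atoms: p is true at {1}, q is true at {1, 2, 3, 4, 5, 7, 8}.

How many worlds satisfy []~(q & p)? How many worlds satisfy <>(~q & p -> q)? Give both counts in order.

For []~(q & p):
1: successors {5}; ~(q & p) there: 5:T. ✓
2: no successors, so []~(q & p) holds vacuously. ✓
3: no successors, so []~(q & p) holds vacuously. ✓
4: successors {1, 8}; ~(q & p) there: 1:F, 8:T. ✗
5: successors {1, 4}; ~(q & p) there: 1:F, 4:T. ✗
7: successors {2, 5}; ~(q & p) there: 2:T, 5:T. ✓
8: successors {7}; ~(q & p) there: 7:T. ✓
— 5 worlds.
For <>(~q & p -> q):
1: successors {5}; ~q & p -> q there: 5:T. ✓
2: no successors, so <>(~q & p -> q) fails. ✗
3: no successors, so <>(~q & p -> q) fails. ✗
4: successors {1, 8}; ~q & p -> q there: 1:T, 8:T. ✓
5: successors {1, 4}; ~q & p -> q there: 1:T, 4:T. ✓
7: successors {2, 5}; ~q & p -> q there: 2:T, 5:T. ✓
8: successors {7}; ~q & p -> q there: 7:T. ✓
— 5 worlds.

5 and 5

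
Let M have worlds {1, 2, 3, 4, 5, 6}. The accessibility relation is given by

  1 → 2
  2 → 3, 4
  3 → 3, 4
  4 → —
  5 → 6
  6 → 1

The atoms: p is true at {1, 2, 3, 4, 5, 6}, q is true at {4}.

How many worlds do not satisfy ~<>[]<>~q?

4

1: <>[]<>~q is F. ✓
2: <>[]<>~q is T. ✗
3: <>[]<>~q is T. ✗
4: <>[]<>~q is F. ✓
5: <>[]<>~q is T. ✗
6: <>[]<>~q is T. ✗
Satisfying worlds: {1, 4}.
So ~<>[]<>~q fails at the other 4 worlds.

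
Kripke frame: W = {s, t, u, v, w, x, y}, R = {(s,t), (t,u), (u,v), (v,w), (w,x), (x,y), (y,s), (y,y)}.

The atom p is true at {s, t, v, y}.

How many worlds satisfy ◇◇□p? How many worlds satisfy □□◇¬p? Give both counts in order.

5 and 2

For ◇◇□p:
s: successors {t}; ◇□p there: t:T. ✓
t: successors {u}; ◇□p there: u:F. ✗
u: successors {v}; ◇□p there: v:F. ✗
v: successors {w}; ◇□p there: w:T. ✓
w: successors {x}; ◇□p there: x:T. ✓
x: successors {y}; ◇□p there: y:T. ✓
y: successors {s, y}; ◇□p there: s:F, y:T. ✓
— 5 worlds.
For □□◇¬p:
s: successors {t}; □◇¬p there: t:F. ✗
t: successors {u}; □◇¬p there: u:T. ✓
u: successors {v}; □◇¬p there: v:T. ✓
v: successors {w}; □◇¬p there: w:F. ✗
w: successors {x}; □◇¬p there: x:F. ✗
x: successors {y}; □◇¬p there: y:F. ✗
y: successors {s, y}; □◇¬p there: s:T, y:F. ✗
— 2 worlds.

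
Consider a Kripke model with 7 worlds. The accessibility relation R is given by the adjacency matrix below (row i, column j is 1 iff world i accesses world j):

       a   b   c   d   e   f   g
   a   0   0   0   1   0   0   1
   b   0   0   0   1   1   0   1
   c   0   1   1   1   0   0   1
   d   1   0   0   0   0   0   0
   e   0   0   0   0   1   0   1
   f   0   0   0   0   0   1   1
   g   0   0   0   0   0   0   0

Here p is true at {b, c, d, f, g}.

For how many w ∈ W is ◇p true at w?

a: successors {d, g}; p there: d:T, g:T. ✓
b: successors {d, e, g}; p there: d:T, e:F, g:T. ✓
c: successors {b, c, d, g}; p there: b:T, c:T, d:T, g:T. ✓
d: successors {a}; p there: a:F. ✗
e: successors {e, g}; p there: e:F, g:T. ✓
f: successors {f, g}; p there: f:T, g:T. ✓
g: no successors, so ◇p fails. ✗
Satisfying worlds: {a, b, c, e, f}.

5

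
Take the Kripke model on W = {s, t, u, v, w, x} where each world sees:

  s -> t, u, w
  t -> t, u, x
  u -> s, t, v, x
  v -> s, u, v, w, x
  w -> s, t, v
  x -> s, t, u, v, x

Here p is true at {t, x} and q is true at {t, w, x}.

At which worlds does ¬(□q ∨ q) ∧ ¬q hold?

s: ¬(□q ∨ q) is T, ¬q is T. ✓
t: ¬(□q ∨ q) is F, ¬q is F. ✗
u: ¬(□q ∨ q) is T, ¬q is T. ✓
v: ¬(□q ∨ q) is T, ¬q is T. ✓
w: ¬(□q ∨ q) is F, ¬q is F. ✗
x: ¬(□q ∨ q) is F, ¬q is F. ✗

{s, u, v}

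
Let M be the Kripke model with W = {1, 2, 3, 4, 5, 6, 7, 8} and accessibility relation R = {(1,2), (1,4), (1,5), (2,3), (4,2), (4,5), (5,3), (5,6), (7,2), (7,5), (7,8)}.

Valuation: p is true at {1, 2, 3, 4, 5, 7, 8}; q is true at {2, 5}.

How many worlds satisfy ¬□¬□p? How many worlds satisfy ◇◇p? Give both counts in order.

5 and 3

For ¬□¬□p:
1: □¬□p is F. ✓
2: □¬□p is F. ✓
3: □¬□p is T. ✗
4: □¬□p is F. ✓
5: □¬□p is F. ✓
6: □¬□p is T. ✗
7: □¬□p is F. ✓
8: □¬□p is T. ✗
— 5 worlds.
For ◇◇p:
1: successors {2, 4, 5}; ◇p there: 2:T, 4:T, 5:T. ✓
2: successors {3}; ◇p there: 3:F. ✗
3: no successors, so ◇◇p fails. ✗
4: successors {2, 5}; ◇p there: 2:T, 5:T. ✓
5: successors {3, 6}; ◇p there: 3:F, 6:F. ✗
6: no successors, so ◇◇p fails. ✗
7: successors {2, 5, 8}; ◇p there: 2:T, 5:T, 8:F. ✓
8: no successors, so ◇◇p fails. ✗
— 3 worlds.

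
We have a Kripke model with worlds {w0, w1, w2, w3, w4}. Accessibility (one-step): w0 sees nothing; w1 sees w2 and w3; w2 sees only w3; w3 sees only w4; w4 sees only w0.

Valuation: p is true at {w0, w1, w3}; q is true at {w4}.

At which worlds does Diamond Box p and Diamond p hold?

{w1, w4}

w0: Diamond Box p is F, Diamond p is F. ✗
w1: Diamond Box p is T, Diamond p is T. ✓
w2: Diamond Box p is F, Diamond p is T. ✗
w3: Diamond Box p is T, Diamond p is F. ✗
w4: Diamond Box p is T, Diamond p is T. ✓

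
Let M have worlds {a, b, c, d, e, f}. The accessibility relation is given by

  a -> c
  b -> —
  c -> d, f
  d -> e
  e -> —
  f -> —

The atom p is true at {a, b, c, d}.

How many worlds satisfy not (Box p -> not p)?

a: Box p -> not p is F. ✓
b: Box p -> not p is F. ✓
c: Box p -> not p is T. ✗
d: Box p -> not p is T. ✗
e: Box p -> not p is T. ✗
f: Box p -> not p is T. ✗
Satisfying worlds: {a, b}.

2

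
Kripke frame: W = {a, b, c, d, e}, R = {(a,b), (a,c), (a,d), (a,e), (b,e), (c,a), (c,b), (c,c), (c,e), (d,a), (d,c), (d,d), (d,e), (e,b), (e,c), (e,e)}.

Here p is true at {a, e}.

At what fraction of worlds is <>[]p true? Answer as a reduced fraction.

3/5

a: successors {b, c, d, e}; []p there: b:T, c:F, d:F, e:F. ✓
b: successors {e}; []p there: e:F. ✗
c: successors {a, b, c, e}; []p there: a:F, b:T, c:F, e:F. ✓
d: successors {a, c, d, e}; []p there: a:F, c:F, d:F, e:F. ✗
e: successors {b, c, e}; []p there: b:T, c:F, e:F. ✓
That's 3 of 5 worlds, so 3/5.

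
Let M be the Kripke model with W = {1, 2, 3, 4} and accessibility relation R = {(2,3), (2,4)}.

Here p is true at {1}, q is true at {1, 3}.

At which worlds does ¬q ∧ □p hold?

1: ¬q is F, □p is T. ✗
2: ¬q is T, □p is F. ✗
3: ¬q is F, □p is T. ✗
4: ¬q is T, □p is T. ✓

{4}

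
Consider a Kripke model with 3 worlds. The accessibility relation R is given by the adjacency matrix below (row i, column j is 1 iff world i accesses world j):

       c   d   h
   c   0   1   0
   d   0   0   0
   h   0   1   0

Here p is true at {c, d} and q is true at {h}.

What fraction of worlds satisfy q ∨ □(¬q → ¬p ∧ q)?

2/3

c: q is F, □(¬q → ¬p ∧ q) is F. ✗
d: q is F, □(¬q → ¬p ∧ q) is T. ✓
h: q is T, □(¬q → ¬p ∧ q) is F. ✓
That's 2 of 3 worlds, so 2/3.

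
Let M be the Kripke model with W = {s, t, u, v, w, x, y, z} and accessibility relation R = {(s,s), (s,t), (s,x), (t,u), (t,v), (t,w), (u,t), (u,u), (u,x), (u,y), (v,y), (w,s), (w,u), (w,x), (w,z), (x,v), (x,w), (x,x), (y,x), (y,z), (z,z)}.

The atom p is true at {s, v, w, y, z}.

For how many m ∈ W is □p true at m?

s: successors {s, t, x}; p there: s:T, t:F, x:F. ✗
t: successors {u, v, w}; p there: u:F, v:T, w:T. ✗
u: successors {t, u, x, y}; p there: t:F, u:F, x:F, y:T. ✗
v: successors {y}; p there: y:T. ✓
w: successors {s, u, x, z}; p there: s:T, u:F, x:F, z:T. ✗
x: successors {v, w, x}; p there: v:T, w:T, x:F. ✗
y: successors {x, z}; p there: x:F, z:T. ✗
z: successors {z}; p there: z:T. ✓
Satisfying worlds: {v, z}.

2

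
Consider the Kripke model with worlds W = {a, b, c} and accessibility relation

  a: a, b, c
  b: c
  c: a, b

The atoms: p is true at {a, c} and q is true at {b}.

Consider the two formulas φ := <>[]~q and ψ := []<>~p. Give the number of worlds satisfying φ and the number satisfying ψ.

2 and 1

For <>[]~q:
a: successors {a, b, c}; []~q there: a:F, b:T, c:F. ✓
b: successors {c}; []~q there: c:F. ✗
c: successors {a, b}; []~q there: a:F, b:T. ✓
— 2 worlds.
For []<>~p:
a: successors {a, b, c}; <>~p there: a:T, b:F, c:T. ✗
b: successors {c}; <>~p there: c:T. ✓
c: successors {a, b}; <>~p there: a:T, b:F. ✗
— 1 world.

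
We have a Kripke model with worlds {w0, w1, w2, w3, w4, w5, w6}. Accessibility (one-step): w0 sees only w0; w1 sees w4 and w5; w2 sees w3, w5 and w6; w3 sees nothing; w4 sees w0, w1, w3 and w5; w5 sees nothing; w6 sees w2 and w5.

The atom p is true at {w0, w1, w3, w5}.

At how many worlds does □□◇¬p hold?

2

w0: successors {w0}; □◇¬p there: w0:F. ✗
w1: successors {w4, w5}; □◇¬p there: w4:F, w5:T. ✗
w2: successors {w3, w5, w6}; □◇¬p there: w3:T, w5:T, w6:F. ✗
w3: no successors, so □□◇¬p holds vacuously. ✓
w4: successors {w0, w1, w3, w5}; □◇¬p there: w0:F, w1:F, w3:T, w5:T. ✗
w5: no successors, so □□◇¬p holds vacuously. ✓
w6: successors {w2, w5}; □◇¬p there: w2:F, w5:T. ✗
Satisfying worlds: {w3, w5}.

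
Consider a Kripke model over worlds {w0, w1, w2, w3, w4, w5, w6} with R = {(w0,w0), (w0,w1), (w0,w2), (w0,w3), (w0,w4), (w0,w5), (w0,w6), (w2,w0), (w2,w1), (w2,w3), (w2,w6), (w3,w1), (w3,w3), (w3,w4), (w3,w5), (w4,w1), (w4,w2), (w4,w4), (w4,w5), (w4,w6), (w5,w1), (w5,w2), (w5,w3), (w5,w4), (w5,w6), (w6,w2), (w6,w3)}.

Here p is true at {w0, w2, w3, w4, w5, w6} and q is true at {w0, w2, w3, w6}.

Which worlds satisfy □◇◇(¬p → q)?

w0: successors {w0, w1, w2, w3, w4, w5, w6}; ◇◇(¬p → q) there: w0:T, w1:F, w2:T, w3:T, w4:T, w5:T, w6:T. ✗
w1: no successors, so □◇◇(¬p → q) holds vacuously. ✓
w2: successors {w0, w1, w3, w6}; ◇◇(¬p → q) there: w0:T, w1:F, w3:T, w6:T. ✗
w3: successors {w1, w3, w4, w5}; ◇◇(¬p → q) there: w1:F, w3:T, w4:T, w5:T. ✗
w4: successors {w1, w2, w4, w5, w6}; ◇◇(¬p → q) there: w1:F, w2:T, w4:T, w5:T, w6:T. ✗
w5: successors {w1, w2, w3, w4, w6}; ◇◇(¬p → q) there: w1:F, w2:T, w3:T, w4:T, w6:T. ✗
w6: successors {w2, w3}; ◇◇(¬p → q) there: w2:T, w3:T. ✓

{w1, w6}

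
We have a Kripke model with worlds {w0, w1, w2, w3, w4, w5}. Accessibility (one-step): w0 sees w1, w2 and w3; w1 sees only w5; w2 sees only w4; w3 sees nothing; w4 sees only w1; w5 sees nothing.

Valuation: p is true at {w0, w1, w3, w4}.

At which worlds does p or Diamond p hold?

{w0, w1, w2, w3, w4}

w0: p is T, Diamond p is T. ✓
w1: p is T, Diamond p is F. ✓
w2: p is F, Diamond p is T. ✓
w3: p is T, Diamond p is F. ✓
w4: p is T, Diamond p is T. ✓
w5: p is F, Diamond p is F. ✗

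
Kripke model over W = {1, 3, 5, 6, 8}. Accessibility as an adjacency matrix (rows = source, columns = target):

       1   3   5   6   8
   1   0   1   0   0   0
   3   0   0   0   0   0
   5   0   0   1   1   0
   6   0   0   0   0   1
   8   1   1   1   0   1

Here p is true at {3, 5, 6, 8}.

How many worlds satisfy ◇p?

4

1: successors {3}; p there: 3:T. ✓
3: no successors, so ◇p fails. ✗
5: successors {5, 6}; p there: 5:T, 6:T. ✓
6: successors {8}; p there: 8:T. ✓
8: successors {1, 3, 5, 8}; p there: 1:F, 3:T, 5:T, 8:T. ✓
Satisfying worlds: {1, 5, 6, 8}.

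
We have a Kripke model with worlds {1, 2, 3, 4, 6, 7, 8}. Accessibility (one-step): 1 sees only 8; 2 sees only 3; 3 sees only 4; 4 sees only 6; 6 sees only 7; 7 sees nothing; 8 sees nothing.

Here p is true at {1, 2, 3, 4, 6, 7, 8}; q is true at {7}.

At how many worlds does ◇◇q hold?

1: successors {8}; ◇q there: 8:F. ✗
2: successors {3}; ◇q there: 3:F. ✗
3: successors {4}; ◇q there: 4:F. ✗
4: successors {6}; ◇q there: 6:T. ✓
6: successors {7}; ◇q there: 7:F. ✗
7: no successors, so ◇◇q fails. ✗
8: no successors, so ◇◇q fails. ✗
Satisfying worlds: {4}.

1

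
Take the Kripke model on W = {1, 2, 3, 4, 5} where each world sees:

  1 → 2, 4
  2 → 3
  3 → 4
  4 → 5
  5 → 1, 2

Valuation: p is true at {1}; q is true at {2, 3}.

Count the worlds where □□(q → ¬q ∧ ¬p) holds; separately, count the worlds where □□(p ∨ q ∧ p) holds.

For □□(q → ¬q ∧ ¬p):
1: successors {2, 4}; □(q → ¬q ∧ ¬p) there: 2:F, 4:T. ✗
2: successors {3}; □(q → ¬q ∧ ¬p) there: 3:T. ✓
3: successors {4}; □(q → ¬q ∧ ¬p) there: 4:T. ✓
4: successors {5}; □(q → ¬q ∧ ¬p) there: 5:F. ✗
5: successors {1, 2}; □(q → ¬q ∧ ¬p) there: 1:F, 2:F. ✗
— 2 worlds.
For □□(p ∨ q ∧ p):
1: successors {2, 4}; □(p ∨ q ∧ p) there: 2:F, 4:F. ✗
2: successors {3}; □(p ∨ q ∧ p) there: 3:F. ✗
3: successors {4}; □(p ∨ q ∧ p) there: 4:F. ✗
4: successors {5}; □(p ∨ q ∧ p) there: 5:F. ✗
5: successors {1, 2}; □(p ∨ q ∧ p) there: 1:F, 2:F. ✗
— 0 worlds.

2 and 0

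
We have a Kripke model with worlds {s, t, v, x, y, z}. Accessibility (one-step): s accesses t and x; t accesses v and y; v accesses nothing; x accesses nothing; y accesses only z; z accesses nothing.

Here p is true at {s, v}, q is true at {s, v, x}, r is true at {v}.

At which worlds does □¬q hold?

s: successors {t, x}; ¬q there: t:T, x:F. ✗
t: successors {v, y}; ¬q there: v:F, y:T. ✗
v: no successors, so □¬q holds vacuously. ✓
x: no successors, so □¬q holds vacuously. ✓
y: successors {z}; ¬q there: z:T. ✓
z: no successors, so □¬q holds vacuously. ✓

{v, x, y, z}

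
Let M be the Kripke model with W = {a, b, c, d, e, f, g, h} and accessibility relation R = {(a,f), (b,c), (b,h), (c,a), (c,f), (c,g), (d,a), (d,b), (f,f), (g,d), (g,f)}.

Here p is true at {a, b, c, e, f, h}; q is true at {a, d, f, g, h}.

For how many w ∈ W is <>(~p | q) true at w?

a: successors {f}; ~p | q there: f:T. ✓
b: successors {c, h}; ~p | q there: c:F, h:T. ✓
c: successors {a, f, g}; ~p | q there: a:T, f:T, g:T. ✓
d: successors {a, b}; ~p | q there: a:T, b:F. ✓
e: no successors, so <>(~p | q) fails. ✗
f: successors {f}; ~p | q there: f:T. ✓
g: successors {d, f}; ~p | q there: d:T, f:T. ✓
h: no successors, so <>(~p | q) fails. ✗
Satisfying worlds: {a, b, c, d, f, g}.

6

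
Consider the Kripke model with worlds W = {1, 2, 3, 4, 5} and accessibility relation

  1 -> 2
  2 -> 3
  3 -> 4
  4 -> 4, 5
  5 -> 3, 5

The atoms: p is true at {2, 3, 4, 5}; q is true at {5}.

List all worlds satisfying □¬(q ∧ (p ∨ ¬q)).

{1, 2, 3}

1: successors {2}; ¬(q ∧ (p ∨ ¬q)) there: 2:T. ✓
2: successors {3}; ¬(q ∧ (p ∨ ¬q)) there: 3:T. ✓
3: successors {4}; ¬(q ∧ (p ∨ ¬q)) there: 4:T. ✓
4: successors {4, 5}; ¬(q ∧ (p ∨ ¬q)) there: 4:T, 5:F. ✗
5: successors {3, 5}; ¬(q ∧ (p ∨ ¬q)) there: 3:T, 5:F. ✗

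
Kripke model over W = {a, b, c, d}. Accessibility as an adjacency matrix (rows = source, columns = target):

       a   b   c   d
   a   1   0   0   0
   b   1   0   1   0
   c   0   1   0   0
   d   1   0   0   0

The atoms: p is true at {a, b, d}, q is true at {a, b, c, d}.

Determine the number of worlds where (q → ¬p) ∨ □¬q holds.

1

a: q → ¬p is F, □¬q is F. ✗
b: q → ¬p is F, □¬q is F. ✗
c: q → ¬p is T, □¬q is F. ✓
d: q → ¬p is F, □¬q is F. ✗
Satisfying worlds: {c}.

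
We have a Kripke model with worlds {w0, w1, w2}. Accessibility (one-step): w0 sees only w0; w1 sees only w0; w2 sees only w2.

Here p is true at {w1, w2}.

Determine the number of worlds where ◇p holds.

1

w0: successors {w0}; p there: w0:F. ✗
w1: successors {w0}; p there: w0:F. ✗
w2: successors {w2}; p there: w2:T. ✓
Satisfying worlds: {w2}.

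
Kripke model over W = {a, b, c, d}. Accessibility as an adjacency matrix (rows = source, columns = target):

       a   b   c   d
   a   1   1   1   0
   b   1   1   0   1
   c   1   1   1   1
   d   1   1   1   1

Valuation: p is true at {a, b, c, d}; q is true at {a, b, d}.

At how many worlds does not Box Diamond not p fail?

0

a: Box Diamond not p is F. ✓
b: Box Diamond not p is F. ✓
c: Box Diamond not p is F. ✓
d: Box Diamond not p is F. ✓
Satisfying worlds: {a, b, c, d}.
So not Box Diamond not p fails at the other 0 worlds.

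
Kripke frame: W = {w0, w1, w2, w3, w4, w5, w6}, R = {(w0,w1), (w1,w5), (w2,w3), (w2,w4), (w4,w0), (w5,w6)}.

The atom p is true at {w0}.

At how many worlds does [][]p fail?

3

w0: successors {w1}; []p there: w1:F. ✗
w1: successors {w5}; []p there: w5:F. ✗
w2: successors {w3, w4}; []p there: w3:T, w4:T. ✓
w3: no successors, so [][]p holds vacuously. ✓
w4: successors {w0}; []p there: w0:F. ✗
w5: successors {w6}; []p there: w6:T. ✓
w6: no successors, so [][]p holds vacuously. ✓
Satisfying worlds: {w2, w3, w5, w6}.
So [][]p fails at the other 3 worlds.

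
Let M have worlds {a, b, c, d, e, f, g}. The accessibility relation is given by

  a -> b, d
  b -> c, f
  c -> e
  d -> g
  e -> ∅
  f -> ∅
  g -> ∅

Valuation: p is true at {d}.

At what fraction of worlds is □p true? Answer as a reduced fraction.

3/7

a: successors {b, d}; p there: b:F, d:T. ✗
b: successors {c, f}; p there: c:F, f:F. ✗
c: successors {e}; p there: e:F. ✗
d: successors {g}; p there: g:F. ✗
e: no successors, so □p holds vacuously. ✓
f: no successors, so □p holds vacuously. ✓
g: no successors, so □p holds vacuously. ✓
That's 3 of 7 worlds, so 3/7.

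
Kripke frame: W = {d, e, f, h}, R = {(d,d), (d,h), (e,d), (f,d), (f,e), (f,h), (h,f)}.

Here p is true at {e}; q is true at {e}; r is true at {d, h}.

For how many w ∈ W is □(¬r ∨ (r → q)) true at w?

d: successors {d, h}; ¬r ∨ (r → q) there: d:F, h:F. ✗
e: successors {d}; ¬r ∨ (r → q) there: d:F. ✗
f: successors {d, e, h}; ¬r ∨ (r → q) there: d:F, e:T, h:F. ✗
h: successors {f}; ¬r ∨ (r → q) there: f:T. ✓
Satisfying worlds: {h}.

1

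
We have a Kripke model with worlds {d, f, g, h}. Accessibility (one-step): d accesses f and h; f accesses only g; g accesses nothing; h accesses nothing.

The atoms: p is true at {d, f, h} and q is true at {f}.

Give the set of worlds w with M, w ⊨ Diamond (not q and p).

{d}

d: successors {f, h}; not q and p there: f:F, h:T. ✓
f: successors {g}; not q and p there: g:F. ✗
g: no successors, so Diamond (not q and p) fails. ✗
h: no successors, so Diamond (not q and p) fails. ✗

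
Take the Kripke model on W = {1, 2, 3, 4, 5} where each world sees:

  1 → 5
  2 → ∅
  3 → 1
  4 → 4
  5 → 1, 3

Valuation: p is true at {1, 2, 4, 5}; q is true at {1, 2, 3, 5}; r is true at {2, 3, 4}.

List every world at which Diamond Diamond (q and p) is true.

1: successors {5}; Diamond (q and p) there: 5:T. ✓
2: no successors, so Diamond Diamond (q and p) fails. ✗
3: successors {1}; Diamond (q and p) there: 1:T. ✓
4: successors {4}; Diamond (q and p) there: 4:F. ✗
5: successors {1, 3}; Diamond (q and p) there: 1:T, 3:T. ✓

{1, 3, 5}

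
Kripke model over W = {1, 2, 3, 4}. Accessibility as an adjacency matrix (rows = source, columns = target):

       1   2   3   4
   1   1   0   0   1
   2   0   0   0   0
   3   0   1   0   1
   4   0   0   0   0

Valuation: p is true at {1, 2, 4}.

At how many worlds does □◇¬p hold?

1: successors {1, 4}; ◇¬p there: 1:F, 4:F. ✗
2: no successors, so □◇¬p holds vacuously. ✓
3: successors {2, 4}; ◇¬p there: 2:F, 4:F. ✗
4: no successors, so □◇¬p holds vacuously. ✓
Satisfying worlds: {2, 4}.

2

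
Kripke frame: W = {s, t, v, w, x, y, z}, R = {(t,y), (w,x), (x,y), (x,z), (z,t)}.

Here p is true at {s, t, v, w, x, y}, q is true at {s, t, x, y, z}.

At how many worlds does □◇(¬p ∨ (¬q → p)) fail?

s: no successors, so □◇(¬p ∨ (¬q → p)) holds vacuously. ✓
t: successors {y}; ◇(¬p ∨ (¬q → p)) there: y:F. ✗
v: no successors, so □◇(¬p ∨ (¬q → p)) holds vacuously. ✓
w: successors {x}; ◇(¬p ∨ (¬q → p)) there: x:T. ✓
x: successors {y, z}; ◇(¬p ∨ (¬q → p)) there: y:F, z:T. ✗
y: no successors, so □◇(¬p ∨ (¬q → p)) holds vacuously. ✓
z: successors {t}; ◇(¬p ∨ (¬q → p)) there: t:T. ✓
Satisfying worlds: {s, v, w, y, z}.
So □◇(¬p ∨ (¬q → p)) fails at the other 2 worlds.

2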